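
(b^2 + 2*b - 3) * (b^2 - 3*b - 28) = b^4 - b^3 - 37*b^2 - 47*b + 84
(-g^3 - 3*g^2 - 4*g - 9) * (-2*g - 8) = 2*g^4 + 14*g^3 + 32*g^2 + 50*g + 72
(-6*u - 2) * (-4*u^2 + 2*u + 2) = 24*u^3 - 4*u^2 - 16*u - 4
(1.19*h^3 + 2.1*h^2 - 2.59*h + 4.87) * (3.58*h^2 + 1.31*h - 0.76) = 4.2602*h^5 + 9.0769*h^4 - 7.4256*h^3 + 12.4457*h^2 + 8.3481*h - 3.7012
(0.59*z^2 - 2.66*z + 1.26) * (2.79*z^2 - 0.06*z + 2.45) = 1.6461*z^4 - 7.4568*z^3 + 5.1205*z^2 - 6.5926*z + 3.087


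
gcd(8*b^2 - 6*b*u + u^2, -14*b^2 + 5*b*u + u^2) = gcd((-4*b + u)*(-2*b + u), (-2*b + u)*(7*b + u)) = -2*b + u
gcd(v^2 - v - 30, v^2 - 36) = v - 6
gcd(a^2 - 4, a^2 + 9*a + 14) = a + 2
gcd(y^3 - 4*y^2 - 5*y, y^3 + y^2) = y^2 + y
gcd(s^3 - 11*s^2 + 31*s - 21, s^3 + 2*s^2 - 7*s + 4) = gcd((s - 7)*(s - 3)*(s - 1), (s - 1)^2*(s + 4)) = s - 1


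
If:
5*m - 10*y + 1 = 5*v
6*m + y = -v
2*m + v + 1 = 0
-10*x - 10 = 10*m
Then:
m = 4/55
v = -63/55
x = -59/55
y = 39/55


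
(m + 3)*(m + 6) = m^2 + 9*m + 18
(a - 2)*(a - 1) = a^2 - 3*a + 2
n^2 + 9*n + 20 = (n + 4)*(n + 5)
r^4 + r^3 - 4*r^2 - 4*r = r*(r - 2)*(r + 1)*(r + 2)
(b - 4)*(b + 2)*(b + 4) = b^3 + 2*b^2 - 16*b - 32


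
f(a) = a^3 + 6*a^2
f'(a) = 3*a^2 + 12*a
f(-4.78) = 27.88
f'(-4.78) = 11.19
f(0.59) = 2.29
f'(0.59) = 8.12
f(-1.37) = 8.69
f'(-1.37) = -10.81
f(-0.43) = 1.03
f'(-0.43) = -4.61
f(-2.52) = 22.10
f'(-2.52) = -11.19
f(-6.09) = -3.34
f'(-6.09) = 38.18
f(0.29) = 0.53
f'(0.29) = 3.73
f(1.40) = 14.50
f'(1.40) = 22.68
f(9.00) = 1215.00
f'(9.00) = 351.00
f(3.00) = 81.00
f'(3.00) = 63.00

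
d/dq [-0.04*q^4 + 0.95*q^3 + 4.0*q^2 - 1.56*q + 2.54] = -0.16*q^3 + 2.85*q^2 + 8.0*q - 1.56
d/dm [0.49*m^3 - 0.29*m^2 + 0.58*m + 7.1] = 1.47*m^2 - 0.58*m + 0.58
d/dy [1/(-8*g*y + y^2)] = 2*(4*g - y)/(y^2*(8*g - y)^2)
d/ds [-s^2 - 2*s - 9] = -2*s - 2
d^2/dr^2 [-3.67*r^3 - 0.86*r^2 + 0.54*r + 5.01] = -22.02*r - 1.72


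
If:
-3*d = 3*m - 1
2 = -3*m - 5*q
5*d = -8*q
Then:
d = 24/49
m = -23/147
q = -15/49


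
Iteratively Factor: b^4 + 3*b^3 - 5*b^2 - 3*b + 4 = (b - 1)*(b^3 + 4*b^2 - b - 4) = (b - 1)*(b + 4)*(b^2 - 1) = (b - 1)*(b + 1)*(b + 4)*(b - 1)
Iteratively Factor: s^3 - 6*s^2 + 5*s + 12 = (s - 4)*(s^2 - 2*s - 3) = (s - 4)*(s + 1)*(s - 3)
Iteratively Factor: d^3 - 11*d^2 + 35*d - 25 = (d - 5)*(d^2 - 6*d + 5) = (d - 5)^2*(d - 1)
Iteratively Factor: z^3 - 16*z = (z - 4)*(z^2 + 4*z) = z*(z - 4)*(z + 4)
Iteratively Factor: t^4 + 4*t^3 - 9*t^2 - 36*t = (t + 4)*(t^3 - 9*t) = (t - 3)*(t + 4)*(t^2 + 3*t) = (t - 3)*(t + 3)*(t + 4)*(t)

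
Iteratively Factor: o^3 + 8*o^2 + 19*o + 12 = (o + 1)*(o^2 + 7*o + 12) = (o + 1)*(o + 3)*(o + 4)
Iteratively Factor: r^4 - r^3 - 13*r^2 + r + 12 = (r - 1)*(r^3 - 13*r - 12) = (r - 1)*(r + 3)*(r^2 - 3*r - 4) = (r - 4)*(r - 1)*(r + 3)*(r + 1)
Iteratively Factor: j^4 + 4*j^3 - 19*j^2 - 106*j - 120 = (j + 2)*(j^3 + 2*j^2 - 23*j - 60) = (j - 5)*(j + 2)*(j^2 + 7*j + 12) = (j - 5)*(j + 2)*(j + 4)*(j + 3)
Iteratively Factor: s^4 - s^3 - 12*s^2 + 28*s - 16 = (s - 2)*(s^3 + s^2 - 10*s + 8) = (s - 2)^2*(s^2 + 3*s - 4) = (s - 2)^2*(s + 4)*(s - 1)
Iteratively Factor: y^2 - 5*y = (y)*(y - 5)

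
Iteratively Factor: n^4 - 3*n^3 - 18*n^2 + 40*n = (n - 5)*(n^3 + 2*n^2 - 8*n) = (n - 5)*(n - 2)*(n^2 + 4*n) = n*(n - 5)*(n - 2)*(n + 4)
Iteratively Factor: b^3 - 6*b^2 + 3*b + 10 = (b + 1)*(b^2 - 7*b + 10) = (b - 5)*(b + 1)*(b - 2)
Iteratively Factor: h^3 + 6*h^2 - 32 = (h - 2)*(h^2 + 8*h + 16) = (h - 2)*(h + 4)*(h + 4)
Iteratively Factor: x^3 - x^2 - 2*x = (x)*(x^2 - x - 2) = x*(x - 2)*(x + 1)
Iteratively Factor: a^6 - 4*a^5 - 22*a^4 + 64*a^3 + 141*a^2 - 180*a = (a)*(a^5 - 4*a^4 - 22*a^3 + 64*a^2 + 141*a - 180) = a*(a + 3)*(a^4 - 7*a^3 - a^2 + 67*a - 60) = a*(a - 5)*(a + 3)*(a^3 - 2*a^2 - 11*a + 12) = a*(a - 5)*(a - 4)*(a + 3)*(a^2 + 2*a - 3) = a*(a - 5)*(a - 4)*(a - 1)*(a + 3)*(a + 3)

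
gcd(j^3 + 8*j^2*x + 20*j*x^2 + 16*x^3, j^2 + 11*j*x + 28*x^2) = j + 4*x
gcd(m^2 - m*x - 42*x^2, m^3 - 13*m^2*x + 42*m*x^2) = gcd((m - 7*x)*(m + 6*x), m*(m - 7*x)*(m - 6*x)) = -m + 7*x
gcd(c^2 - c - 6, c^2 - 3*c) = c - 3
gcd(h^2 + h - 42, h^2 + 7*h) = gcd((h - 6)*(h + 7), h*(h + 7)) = h + 7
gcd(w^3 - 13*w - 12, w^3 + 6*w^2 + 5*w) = w + 1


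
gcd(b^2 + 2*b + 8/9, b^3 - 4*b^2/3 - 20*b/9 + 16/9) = b + 4/3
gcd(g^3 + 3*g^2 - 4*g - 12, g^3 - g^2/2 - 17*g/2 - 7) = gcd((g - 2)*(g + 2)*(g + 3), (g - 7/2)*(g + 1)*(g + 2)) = g + 2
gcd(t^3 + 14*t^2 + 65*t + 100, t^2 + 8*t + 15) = t + 5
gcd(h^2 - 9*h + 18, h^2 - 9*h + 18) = h^2 - 9*h + 18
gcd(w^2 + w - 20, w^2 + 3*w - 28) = w - 4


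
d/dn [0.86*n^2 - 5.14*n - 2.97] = 1.72*n - 5.14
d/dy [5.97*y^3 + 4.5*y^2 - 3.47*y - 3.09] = 17.91*y^2 + 9.0*y - 3.47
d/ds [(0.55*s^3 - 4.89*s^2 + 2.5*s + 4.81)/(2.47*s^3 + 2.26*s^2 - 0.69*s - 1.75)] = (13.3213*s^4 - 13.109*s^3 - 40.8055*s^2 - 4.6262*s - 1.0561)/(6.1009*s^6 + 11.1644*s^5 + 1.699*s^4 - 11.7638*s^3 - 7.4339*s^2 + 2.415*s + 3.0625)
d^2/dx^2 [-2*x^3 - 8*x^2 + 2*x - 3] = -12*x - 16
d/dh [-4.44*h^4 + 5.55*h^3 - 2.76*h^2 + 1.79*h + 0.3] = -17.76*h^3 + 16.65*h^2 - 5.52*h + 1.79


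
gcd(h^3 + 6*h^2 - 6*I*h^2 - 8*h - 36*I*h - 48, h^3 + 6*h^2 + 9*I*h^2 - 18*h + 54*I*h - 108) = h + 6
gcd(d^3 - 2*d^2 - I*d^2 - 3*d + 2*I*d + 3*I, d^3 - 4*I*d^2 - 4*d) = 1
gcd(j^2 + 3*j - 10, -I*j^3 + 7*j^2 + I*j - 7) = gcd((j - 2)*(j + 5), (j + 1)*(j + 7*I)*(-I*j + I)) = 1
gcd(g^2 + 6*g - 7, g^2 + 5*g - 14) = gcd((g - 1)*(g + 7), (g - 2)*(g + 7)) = g + 7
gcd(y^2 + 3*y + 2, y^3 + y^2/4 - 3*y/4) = y + 1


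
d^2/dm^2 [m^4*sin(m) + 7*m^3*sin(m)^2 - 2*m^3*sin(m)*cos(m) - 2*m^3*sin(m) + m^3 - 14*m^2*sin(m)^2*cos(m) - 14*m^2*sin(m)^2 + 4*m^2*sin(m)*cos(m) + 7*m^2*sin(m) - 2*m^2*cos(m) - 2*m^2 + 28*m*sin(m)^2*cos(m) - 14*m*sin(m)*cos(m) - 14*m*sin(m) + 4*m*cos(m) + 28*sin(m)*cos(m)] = -m^4*sin(m) + 2*m^3*sin(m) + 4*m^3*sin(2*m) + 8*m^3*cos(m) + 14*m^3*cos(2*m) + 5*m^2*sin(m) + 34*m^2*sin(2*m) - 13*m^2*cos(m)/2 - 40*m^2*cos(2*m) - 63*m^2*cos(3*m)/2 + 24*m*sin(m) - 34*m*sin(2*m) - 42*m*sin(3*m) + 17*m*cos(m) - 5*m*cos(2*m) + 63*m*cos(3*m) + 27*m - 8*sin(m) - 52*sin(2*m) + 42*sin(3*m) - 39*cos(m) - 14*cos(2*m) + 7*cos(3*m) - 18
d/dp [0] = 0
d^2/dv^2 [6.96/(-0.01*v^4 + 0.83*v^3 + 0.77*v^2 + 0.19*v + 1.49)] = ((0.8352*v^2 - 34.6608*v - 10.7184)*(-0.01*v^4 + 0.83*v^3 + 0.77*v^2 + 0.19*v + 1.49) + 6.96*(-0.08*v^3 + 4.98*v^2 + 3.08*v + 0.38)*(-0.04*v^3 + 2.49*v^2 + 1.54*v + 0.19))/(-0.01*v^4 + 0.83*v^3 + 0.77*v^2 + 0.19*v + 1.49)^3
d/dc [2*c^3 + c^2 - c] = 6*c^2 + 2*c - 1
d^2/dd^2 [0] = 0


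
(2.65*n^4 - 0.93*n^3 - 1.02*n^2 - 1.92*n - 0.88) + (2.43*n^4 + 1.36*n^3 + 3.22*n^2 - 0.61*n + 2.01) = 5.08*n^4 + 0.43*n^3 + 2.2*n^2 - 2.53*n + 1.13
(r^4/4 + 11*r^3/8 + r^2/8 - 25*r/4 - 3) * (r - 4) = r^5/4 + 3*r^4/8 - 43*r^3/8 - 27*r^2/4 + 22*r + 12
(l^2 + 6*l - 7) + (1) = l^2 + 6*l - 6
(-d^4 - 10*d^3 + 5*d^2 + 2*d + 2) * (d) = -d^5 - 10*d^4 + 5*d^3 + 2*d^2 + 2*d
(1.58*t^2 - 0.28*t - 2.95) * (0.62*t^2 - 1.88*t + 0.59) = 0.9796*t^4 - 3.144*t^3 - 0.3704*t^2 + 5.3808*t - 1.7405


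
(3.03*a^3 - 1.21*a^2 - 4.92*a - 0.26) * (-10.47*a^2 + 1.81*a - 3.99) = -31.7241*a^5 + 18.153*a^4 + 37.2326*a^3 - 1.3551*a^2 + 19.1602*a + 1.0374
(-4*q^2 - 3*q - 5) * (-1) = 4*q^2 + 3*q + 5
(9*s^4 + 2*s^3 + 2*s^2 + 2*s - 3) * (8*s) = 72*s^5 + 16*s^4 + 16*s^3 + 16*s^2 - 24*s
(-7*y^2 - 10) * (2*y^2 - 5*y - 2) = -14*y^4 + 35*y^3 - 6*y^2 + 50*y + 20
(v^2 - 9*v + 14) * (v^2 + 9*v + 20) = v^4 - 47*v^2 - 54*v + 280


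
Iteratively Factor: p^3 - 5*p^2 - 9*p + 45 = (p - 3)*(p^2 - 2*p - 15) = (p - 5)*(p - 3)*(p + 3)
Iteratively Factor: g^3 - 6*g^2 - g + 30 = (g + 2)*(g^2 - 8*g + 15) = (g - 3)*(g + 2)*(g - 5)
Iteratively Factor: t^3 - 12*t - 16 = (t - 4)*(t^2 + 4*t + 4) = (t - 4)*(t + 2)*(t + 2)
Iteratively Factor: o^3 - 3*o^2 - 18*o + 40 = (o - 2)*(o^2 - o - 20) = (o - 5)*(o - 2)*(o + 4)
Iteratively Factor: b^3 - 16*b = (b)*(b^2 - 16) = b*(b + 4)*(b - 4)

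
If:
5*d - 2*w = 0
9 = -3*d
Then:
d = -3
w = -15/2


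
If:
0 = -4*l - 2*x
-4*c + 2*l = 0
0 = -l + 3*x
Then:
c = 0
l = 0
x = 0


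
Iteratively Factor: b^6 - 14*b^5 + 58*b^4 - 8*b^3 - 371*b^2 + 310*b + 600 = (b - 5)*(b^5 - 9*b^4 + 13*b^3 + 57*b^2 - 86*b - 120) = (b - 5)*(b - 3)*(b^4 - 6*b^3 - 5*b^2 + 42*b + 40) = (b - 5)*(b - 3)*(b + 1)*(b^3 - 7*b^2 + 2*b + 40) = (b - 5)*(b - 3)*(b + 1)*(b + 2)*(b^2 - 9*b + 20) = (b - 5)*(b - 4)*(b - 3)*(b + 1)*(b + 2)*(b - 5)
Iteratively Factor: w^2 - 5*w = (w - 5)*(w)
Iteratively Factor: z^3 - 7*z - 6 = (z + 2)*(z^2 - 2*z - 3) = (z - 3)*(z + 2)*(z + 1)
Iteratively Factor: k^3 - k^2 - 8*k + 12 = (k - 2)*(k^2 + k - 6) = (k - 2)*(k + 3)*(k - 2)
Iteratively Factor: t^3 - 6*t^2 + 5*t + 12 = (t + 1)*(t^2 - 7*t + 12) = (t - 4)*(t + 1)*(t - 3)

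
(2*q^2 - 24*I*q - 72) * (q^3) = 2*q^5 - 24*I*q^4 - 72*q^3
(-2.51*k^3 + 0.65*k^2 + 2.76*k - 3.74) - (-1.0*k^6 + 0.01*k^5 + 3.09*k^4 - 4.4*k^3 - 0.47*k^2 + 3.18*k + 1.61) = 1.0*k^6 - 0.01*k^5 - 3.09*k^4 + 1.89*k^3 + 1.12*k^2 - 0.42*k - 5.35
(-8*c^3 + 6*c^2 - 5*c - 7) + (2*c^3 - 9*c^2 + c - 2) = -6*c^3 - 3*c^2 - 4*c - 9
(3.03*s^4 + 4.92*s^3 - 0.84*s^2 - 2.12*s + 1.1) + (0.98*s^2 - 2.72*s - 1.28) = 3.03*s^4 + 4.92*s^3 + 0.14*s^2 - 4.84*s - 0.18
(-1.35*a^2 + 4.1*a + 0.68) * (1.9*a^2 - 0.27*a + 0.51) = -2.565*a^4 + 8.1545*a^3 - 0.5035*a^2 + 1.9074*a + 0.3468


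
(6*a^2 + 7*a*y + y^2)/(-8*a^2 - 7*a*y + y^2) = (6*a + y)/(-8*a + y)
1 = 1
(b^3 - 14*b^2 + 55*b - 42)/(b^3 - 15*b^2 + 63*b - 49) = (b - 6)/(b - 7)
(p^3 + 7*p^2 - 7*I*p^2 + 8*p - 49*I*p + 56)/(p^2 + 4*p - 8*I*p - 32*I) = (p^2 + p*(7 + I) + 7*I)/(p + 4)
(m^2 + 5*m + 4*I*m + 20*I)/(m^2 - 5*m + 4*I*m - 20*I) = (m + 5)/(m - 5)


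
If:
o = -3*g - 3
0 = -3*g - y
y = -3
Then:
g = 1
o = -6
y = -3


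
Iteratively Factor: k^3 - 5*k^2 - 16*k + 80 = (k + 4)*(k^2 - 9*k + 20) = (k - 4)*(k + 4)*(k - 5)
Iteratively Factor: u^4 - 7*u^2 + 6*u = (u - 2)*(u^3 + 2*u^2 - 3*u) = (u - 2)*(u + 3)*(u^2 - u) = (u - 2)*(u - 1)*(u + 3)*(u)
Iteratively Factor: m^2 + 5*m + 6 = (m + 2)*(m + 3)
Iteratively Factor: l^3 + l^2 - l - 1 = (l + 1)*(l^2 - 1) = (l + 1)^2*(l - 1)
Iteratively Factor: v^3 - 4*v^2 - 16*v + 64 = (v - 4)*(v^2 - 16) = (v - 4)^2*(v + 4)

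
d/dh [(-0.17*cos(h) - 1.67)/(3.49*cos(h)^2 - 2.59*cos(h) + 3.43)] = (-0.5933*cos(h)^2 - 11.6566*cos(h) + 4.9084)*sin(h)/(12.1801*cos(h)^4 - 18.0782*cos(h)^3 + 30.6495*cos(h)^2 - 17.7674*cos(h) + 11.7649)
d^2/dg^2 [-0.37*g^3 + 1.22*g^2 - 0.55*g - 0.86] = 2.44 - 2.22*g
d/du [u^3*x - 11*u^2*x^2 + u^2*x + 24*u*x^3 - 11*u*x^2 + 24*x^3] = x*(3*u^2 - 22*u*x + 2*u + 24*x^2 - 11*x)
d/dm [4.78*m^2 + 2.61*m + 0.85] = 9.56*m + 2.61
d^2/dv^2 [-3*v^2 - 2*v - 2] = -6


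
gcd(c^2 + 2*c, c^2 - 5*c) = c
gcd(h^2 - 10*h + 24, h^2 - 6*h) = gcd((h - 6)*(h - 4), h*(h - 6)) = h - 6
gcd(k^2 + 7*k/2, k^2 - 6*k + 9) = 1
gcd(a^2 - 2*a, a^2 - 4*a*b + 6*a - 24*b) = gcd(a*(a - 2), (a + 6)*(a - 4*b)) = 1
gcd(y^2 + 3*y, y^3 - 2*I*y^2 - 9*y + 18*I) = y + 3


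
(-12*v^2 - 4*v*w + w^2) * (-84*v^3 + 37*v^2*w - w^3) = 1008*v^5 - 108*v^4*w - 232*v^3*w^2 + 49*v^2*w^3 + 4*v*w^4 - w^5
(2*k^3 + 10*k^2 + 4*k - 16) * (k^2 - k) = 2*k^5 + 8*k^4 - 6*k^3 - 20*k^2 + 16*k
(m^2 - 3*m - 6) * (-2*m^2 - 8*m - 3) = -2*m^4 - 2*m^3 + 33*m^2 + 57*m + 18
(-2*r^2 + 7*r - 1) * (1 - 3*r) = 6*r^3 - 23*r^2 + 10*r - 1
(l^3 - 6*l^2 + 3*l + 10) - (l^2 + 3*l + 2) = l^3 - 7*l^2 + 8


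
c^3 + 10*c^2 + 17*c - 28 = (c - 1)*(c + 4)*(c + 7)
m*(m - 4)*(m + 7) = m^3 + 3*m^2 - 28*m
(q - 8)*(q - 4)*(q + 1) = q^3 - 11*q^2 + 20*q + 32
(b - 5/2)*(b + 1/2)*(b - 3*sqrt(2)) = b^3 - 3*sqrt(2)*b^2 - 2*b^2 - 5*b/4 + 6*sqrt(2)*b + 15*sqrt(2)/4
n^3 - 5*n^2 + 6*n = n*(n - 3)*(n - 2)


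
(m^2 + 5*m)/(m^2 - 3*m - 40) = m/(m - 8)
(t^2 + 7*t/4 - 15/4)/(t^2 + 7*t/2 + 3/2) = (4*t - 5)/(2*(2*t + 1))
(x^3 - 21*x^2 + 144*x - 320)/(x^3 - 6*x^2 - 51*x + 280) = (x - 8)/(x + 7)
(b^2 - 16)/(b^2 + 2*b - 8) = (b - 4)/(b - 2)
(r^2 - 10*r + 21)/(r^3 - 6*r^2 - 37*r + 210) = (r - 3)/(r^2 + r - 30)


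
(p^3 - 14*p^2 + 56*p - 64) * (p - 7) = p^4 - 21*p^3 + 154*p^2 - 456*p + 448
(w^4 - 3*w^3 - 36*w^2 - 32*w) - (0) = w^4 - 3*w^3 - 36*w^2 - 32*w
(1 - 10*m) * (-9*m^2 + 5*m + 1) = 90*m^3 - 59*m^2 - 5*m + 1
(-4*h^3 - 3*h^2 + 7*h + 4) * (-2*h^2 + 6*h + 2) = 8*h^5 - 18*h^4 - 40*h^3 + 28*h^2 + 38*h + 8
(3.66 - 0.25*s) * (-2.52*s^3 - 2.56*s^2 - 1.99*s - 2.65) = 0.63*s^4 - 8.5832*s^3 - 8.8721*s^2 - 6.6209*s - 9.699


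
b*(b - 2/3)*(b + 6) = b^3 + 16*b^2/3 - 4*b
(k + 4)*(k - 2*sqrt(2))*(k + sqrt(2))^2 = k^4 + 4*k^3 - 6*k^2 - 24*k - 4*sqrt(2)*k - 16*sqrt(2)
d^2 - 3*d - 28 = (d - 7)*(d + 4)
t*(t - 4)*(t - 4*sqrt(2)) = t^3 - 4*sqrt(2)*t^2 - 4*t^2 + 16*sqrt(2)*t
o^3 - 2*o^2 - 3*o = o*(o - 3)*(o + 1)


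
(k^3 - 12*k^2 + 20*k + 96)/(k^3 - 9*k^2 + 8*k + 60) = (k - 8)/(k - 5)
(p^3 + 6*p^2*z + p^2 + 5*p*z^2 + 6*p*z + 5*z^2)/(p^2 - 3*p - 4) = (p^2 + 6*p*z + 5*z^2)/(p - 4)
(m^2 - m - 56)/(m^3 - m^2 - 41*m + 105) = (m - 8)/(m^2 - 8*m + 15)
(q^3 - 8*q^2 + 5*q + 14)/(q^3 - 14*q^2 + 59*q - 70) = (q + 1)/(q - 5)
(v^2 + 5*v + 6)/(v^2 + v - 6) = (v + 2)/(v - 2)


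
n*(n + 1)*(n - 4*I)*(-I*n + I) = -I*n^4 - 4*n^3 + I*n^2 + 4*n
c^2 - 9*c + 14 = (c - 7)*(c - 2)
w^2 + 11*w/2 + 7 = (w + 2)*(w + 7/2)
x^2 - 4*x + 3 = (x - 3)*(x - 1)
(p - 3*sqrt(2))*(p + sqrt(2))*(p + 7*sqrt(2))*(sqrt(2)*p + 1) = sqrt(2)*p^4 + 11*p^3 - 29*sqrt(2)*p^2 - 118*p - 42*sqrt(2)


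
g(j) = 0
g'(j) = 0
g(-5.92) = 0.00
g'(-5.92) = 0.00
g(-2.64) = 0.00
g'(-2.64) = 0.00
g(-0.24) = 0.00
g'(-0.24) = 0.00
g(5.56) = 0.00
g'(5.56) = 0.00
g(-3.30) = 0.00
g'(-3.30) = 0.00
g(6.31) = 0.00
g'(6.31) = 0.00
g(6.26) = 0.00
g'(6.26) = 0.00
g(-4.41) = 0.00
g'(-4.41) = 0.00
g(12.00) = 0.00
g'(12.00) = 0.00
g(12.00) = 0.00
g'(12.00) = 0.00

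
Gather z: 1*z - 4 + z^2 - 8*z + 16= z^2 - 7*z + 12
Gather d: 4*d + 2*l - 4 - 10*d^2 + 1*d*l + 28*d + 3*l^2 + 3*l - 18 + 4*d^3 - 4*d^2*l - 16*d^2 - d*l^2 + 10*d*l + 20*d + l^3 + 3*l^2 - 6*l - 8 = 4*d^3 + d^2*(-4*l - 26) + d*(-l^2 + 11*l + 52) + l^3 + 6*l^2 - l - 30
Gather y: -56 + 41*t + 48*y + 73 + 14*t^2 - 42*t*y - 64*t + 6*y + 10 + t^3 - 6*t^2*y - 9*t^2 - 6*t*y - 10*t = t^3 + 5*t^2 - 33*t + y*(-6*t^2 - 48*t + 54) + 27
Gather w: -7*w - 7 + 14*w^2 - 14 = 14*w^2 - 7*w - 21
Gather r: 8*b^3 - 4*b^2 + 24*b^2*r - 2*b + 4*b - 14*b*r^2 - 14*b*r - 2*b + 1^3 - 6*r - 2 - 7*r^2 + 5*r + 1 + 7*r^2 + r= 8*b^3 - 4*b^2 - 14*b*r^2 + r*(24*b^2 - 14*b)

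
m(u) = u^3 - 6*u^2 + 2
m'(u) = 3*u^2 - 12*u = 3*u*(u - 4)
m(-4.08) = -165.80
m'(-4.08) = 98.90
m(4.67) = -27.01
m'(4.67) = 9.39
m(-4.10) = -167.78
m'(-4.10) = 99.63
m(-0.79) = -2.24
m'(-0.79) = 11.35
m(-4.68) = -231.92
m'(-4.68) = 121.87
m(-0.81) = -2.47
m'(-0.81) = 11.69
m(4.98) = -23.30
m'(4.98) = 14.64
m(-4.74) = -239.30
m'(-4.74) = 124.28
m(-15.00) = -4723.00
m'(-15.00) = 855.00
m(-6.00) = -430.00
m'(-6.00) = 180.00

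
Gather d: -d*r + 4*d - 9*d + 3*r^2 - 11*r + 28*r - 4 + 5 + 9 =d*(-r - 5) + 3*r^2 + 17*r + 10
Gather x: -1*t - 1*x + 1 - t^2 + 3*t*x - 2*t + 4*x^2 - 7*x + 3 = -t^2 - 3*t + 4*x^2 + x*(3*t - 8) + 4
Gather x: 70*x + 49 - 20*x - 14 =50*x + 35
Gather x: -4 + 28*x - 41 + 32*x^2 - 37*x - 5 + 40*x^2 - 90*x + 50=72*x^2 - 99*x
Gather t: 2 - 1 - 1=0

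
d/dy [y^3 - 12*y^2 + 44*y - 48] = 3*y^2 - 24*y + 44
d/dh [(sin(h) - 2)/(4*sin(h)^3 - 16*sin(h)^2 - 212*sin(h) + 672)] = (-sin(h)^3 + 5*sin(h)^2 - 8*sin(h) + 31)*cos(h)/(2*(sin(h)^3 - 4*sin(h)^2 - 53*sin(h) + 168)^2)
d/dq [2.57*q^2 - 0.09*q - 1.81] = 5.14*q - 0.09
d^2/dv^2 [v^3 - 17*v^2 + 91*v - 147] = 6*v - 34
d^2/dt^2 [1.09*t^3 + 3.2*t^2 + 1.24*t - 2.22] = 6.54*t + 6.4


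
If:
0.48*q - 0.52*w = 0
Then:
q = 1.08333333333333*w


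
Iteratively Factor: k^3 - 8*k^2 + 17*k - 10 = (k - 5)*(k^2 - 3*k + 2) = (k - 5)*(k - 1)*(k - 2)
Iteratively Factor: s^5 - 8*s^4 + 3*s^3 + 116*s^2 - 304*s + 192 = (s - 1)*(s^4 - 7*s^3 - 4*s^2 + 112*s - 192) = (s - 3)*(s - 1)*(s^3 - 4*s^2 - 16*s + 64) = (s - 4)*(s - 3)*(s - 1)*(s^2 - 16) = (s - 4)*(s - 3)*(s - 1)*(s + 4)*(s - 4)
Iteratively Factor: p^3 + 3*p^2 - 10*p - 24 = (p + 4)*(p^2 - p - 6) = (p - 3)*(p + 4)*(p + 2)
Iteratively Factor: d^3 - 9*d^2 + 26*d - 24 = (d - 2)*(d^2 - 7*d + 12) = (d - 4)*(d - 2)*(d - 3)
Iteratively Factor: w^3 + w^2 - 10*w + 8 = (w - 1)*(w^2 + 2*w - 8) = (w - 1)*(w + 4)*(w - 2)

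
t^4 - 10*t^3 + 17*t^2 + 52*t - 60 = (t - 6)*(t - 5)*(t - 1)*(t + 2)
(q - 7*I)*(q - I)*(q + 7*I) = q^3 - I*q^2 + 49*q - 49*I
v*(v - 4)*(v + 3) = v^3 - v^2 - 12*v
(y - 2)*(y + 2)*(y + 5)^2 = y^4 + 10*y^3 + 21*y^2 - 40*y - 100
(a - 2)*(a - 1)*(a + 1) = a^3 - 2*a^2 - a + 2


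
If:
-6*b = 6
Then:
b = -1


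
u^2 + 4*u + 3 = (u + 1)*(u + 3)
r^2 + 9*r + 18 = (r + 3)*(r + 6)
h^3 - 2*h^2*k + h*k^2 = h*(h - k)^2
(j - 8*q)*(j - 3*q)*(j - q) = j^3 - 12*j^2*q + 35*j*q^2 - 24*q^3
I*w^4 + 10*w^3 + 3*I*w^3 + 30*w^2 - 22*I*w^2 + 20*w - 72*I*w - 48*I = (w + 2)*(w - 6*I)*(w - 4*I)*(I*w + I)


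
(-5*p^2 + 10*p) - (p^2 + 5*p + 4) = -6*p^2 + 5*p - 4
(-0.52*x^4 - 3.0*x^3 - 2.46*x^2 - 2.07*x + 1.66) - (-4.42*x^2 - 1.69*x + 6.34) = -0.52*x^4 - 3.0*x^3 + 1.96*x^2 - 0.38*x - 4.68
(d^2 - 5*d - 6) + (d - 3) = d^2 - 4*d - 9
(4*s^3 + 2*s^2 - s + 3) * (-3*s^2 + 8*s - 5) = -12*s^5 + 26*s^4 - s^3 - 27*s^2 + 29*s - 15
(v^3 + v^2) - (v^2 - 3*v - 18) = v^3 + 3*v + 18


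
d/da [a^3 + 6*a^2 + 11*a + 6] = 3*a^2 + 12*a + 11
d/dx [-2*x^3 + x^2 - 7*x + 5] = -6*x^2 + 2*x - 7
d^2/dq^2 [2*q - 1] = 0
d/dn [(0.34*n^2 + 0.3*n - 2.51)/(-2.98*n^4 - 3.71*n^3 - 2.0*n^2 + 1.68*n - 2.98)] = (2.0264*n^5 + 3.9434*n^4 - 27.6932*n^3 - 26.7651*n^2 - 12.0664*n + 3.3228)/(8.8804*n^8 + 22.1116*n^7 + 25.6841*n^6 + 4.8272*n^5 + 9.2952*n^4 + 15.3916*n^3 + 14.7424*n^2 - 10.0128*n + 8.8804)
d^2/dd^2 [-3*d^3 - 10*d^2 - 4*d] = -18*d - 20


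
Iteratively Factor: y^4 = (y)*(y^3) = y^2*(y^2) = y^3*(y)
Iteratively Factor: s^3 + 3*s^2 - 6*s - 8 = (s + 1)*(s^2 + 2*s - 8) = (s + 1)*(s + 4)*(s - 2)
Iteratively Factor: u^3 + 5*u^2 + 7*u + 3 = (u + 1)*(u^2 + 4*u + 3) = (u + 1)*(u + 3)*(u + 1)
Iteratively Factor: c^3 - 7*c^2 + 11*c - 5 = (c - 1)*(c^2 - 6*c + 5) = (c - 5)*(c - 1)*(c - 1)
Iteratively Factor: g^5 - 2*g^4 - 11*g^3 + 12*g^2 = (g - 4)*(g^4 + 2*g^3 - 3*g^2) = (g - 4)*(g - 1)*(g^3 + 3*g^2) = g*(g - 4)*(g - 1)*(g^2 + 3*g) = g^2*(g - 4)*(g - 1)*(g + 3)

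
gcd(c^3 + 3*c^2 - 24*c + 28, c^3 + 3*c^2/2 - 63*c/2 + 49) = c^2 + 5*c - 14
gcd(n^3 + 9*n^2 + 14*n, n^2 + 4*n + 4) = n + 2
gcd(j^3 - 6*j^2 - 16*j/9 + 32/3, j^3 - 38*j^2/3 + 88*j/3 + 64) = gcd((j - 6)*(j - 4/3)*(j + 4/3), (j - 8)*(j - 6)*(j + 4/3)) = j^2 - 14*j/3 - 8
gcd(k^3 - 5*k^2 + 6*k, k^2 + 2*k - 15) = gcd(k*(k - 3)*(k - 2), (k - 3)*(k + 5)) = k - 3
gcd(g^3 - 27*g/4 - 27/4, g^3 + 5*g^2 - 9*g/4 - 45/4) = g + 3/2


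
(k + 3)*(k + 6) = k^2 + 9*k + 18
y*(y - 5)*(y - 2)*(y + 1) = y^4 - 6*y^3 + 3*y^2 + 10*y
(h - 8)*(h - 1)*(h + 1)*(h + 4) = h^4 - 4*h^3 - 33*h^2 + 4*h + 32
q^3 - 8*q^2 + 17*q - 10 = (q - 5)*(q - 2)*(q - 1)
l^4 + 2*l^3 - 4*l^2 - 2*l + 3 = (l - 1)^2*(l + 1)*(l + 3)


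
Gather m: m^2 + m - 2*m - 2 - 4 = m^2 - m - 6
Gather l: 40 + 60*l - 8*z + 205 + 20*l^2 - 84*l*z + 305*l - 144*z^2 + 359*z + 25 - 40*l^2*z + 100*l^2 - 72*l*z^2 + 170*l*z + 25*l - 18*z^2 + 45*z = l^2*(120 - 40*z) + l*(-72*z^2 + 86*z + 390) - 162*z^2 + 396*z + 270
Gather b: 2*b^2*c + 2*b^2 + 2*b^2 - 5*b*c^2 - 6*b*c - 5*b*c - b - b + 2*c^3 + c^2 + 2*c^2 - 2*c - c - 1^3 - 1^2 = b^2*(2*c + 4) + b*(-5*c^2 - 11*c - 2) + 2*c^3 + 3*c^2 - 3*c - 2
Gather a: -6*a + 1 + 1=2 - 6*a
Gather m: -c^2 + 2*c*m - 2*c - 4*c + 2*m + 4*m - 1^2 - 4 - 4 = -c^2 - 6*c + m*(2*c + 6) - 9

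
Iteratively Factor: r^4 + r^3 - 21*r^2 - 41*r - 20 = (r + 1)*(r^3 - 21*r - 20) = (r + 1)^2*(r^2 - r - 20) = (r - 5)*(r + 1)^2*(r + 4)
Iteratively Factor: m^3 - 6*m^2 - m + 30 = (m - 3)*(m^2 - 3*m - 10) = (m - 3)*(m + 2)*(m - 5)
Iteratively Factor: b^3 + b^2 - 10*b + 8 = (b - 1)*(b^2 + 2*b - 8) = (b - 2)*(b - 1)*(b + 4)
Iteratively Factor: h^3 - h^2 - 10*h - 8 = (h + 1)*(h^2 - 2*h - 8) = (h + 1)*(h + 2)*(h - 4)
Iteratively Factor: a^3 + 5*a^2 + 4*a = (a)*(a^2 + 5*a + 4) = a*(a + 4)*(a + 1)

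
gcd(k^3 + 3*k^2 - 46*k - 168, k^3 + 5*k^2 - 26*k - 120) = k^2 + 10*k + 24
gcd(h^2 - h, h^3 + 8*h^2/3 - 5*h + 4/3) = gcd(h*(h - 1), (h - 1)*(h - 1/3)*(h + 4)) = h - 1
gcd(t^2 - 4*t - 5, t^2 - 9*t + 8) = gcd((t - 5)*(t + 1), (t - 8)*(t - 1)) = 1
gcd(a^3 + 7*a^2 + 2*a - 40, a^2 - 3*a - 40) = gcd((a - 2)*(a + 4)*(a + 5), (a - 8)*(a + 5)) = a + 5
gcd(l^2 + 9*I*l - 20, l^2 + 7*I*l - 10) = l + 5*I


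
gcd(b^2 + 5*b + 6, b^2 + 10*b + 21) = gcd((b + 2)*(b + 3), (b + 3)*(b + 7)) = b + 3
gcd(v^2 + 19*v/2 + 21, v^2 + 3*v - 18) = v + 6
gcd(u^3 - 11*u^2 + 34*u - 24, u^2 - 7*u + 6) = u^2 - 7*u + 6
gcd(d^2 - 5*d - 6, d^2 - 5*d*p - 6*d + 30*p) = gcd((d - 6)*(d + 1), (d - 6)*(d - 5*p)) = d - 6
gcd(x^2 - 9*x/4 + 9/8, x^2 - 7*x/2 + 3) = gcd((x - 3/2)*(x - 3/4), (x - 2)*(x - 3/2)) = x - 3/2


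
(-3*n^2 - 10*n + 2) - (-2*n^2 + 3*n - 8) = -n^2 - 13*n + 10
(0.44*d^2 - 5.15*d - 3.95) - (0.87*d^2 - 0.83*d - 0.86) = -0.43*d^2 - 4.32*d - 3.09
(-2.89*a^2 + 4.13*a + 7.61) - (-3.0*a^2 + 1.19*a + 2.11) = 0.11*a^2 + 2.94*a + 5.5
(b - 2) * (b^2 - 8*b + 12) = b^3 - 10*b^2 + 28*b - 24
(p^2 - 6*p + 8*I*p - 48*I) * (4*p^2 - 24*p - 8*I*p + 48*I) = 4*p^4 - 48*p^3 + 24*I*p^3 + 208*p^2 - 288*I*p^2 - 768*p + 864*I*p + 2304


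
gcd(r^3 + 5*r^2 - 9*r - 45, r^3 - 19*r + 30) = r^2 + 2*r - 15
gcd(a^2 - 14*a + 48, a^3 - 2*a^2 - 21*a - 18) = a - 6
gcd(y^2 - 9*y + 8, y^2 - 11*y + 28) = 1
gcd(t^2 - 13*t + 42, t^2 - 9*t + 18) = t - 6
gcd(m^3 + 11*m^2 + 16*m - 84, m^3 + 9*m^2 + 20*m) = 1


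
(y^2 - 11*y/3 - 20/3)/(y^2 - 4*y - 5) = (y + 4/3)/(y + 1)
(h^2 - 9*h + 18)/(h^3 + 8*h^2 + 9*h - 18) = (h^2 - 9*h + 18)/(h^3 + 8*h^2 + 9*h - 18)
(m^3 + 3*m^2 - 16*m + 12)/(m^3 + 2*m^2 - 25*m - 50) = (m^3 + 3*m^2 - 16*m + 12)/(m^3 + 2*m^2 - 25*m - 50)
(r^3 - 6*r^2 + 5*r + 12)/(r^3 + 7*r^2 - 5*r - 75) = (r^2 - 3*r - 4)/(r^2 + 10*r + 25)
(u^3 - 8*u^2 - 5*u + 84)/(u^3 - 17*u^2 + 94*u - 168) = (u + 3)/(u - 6)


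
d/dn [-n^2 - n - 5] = -2*n - 1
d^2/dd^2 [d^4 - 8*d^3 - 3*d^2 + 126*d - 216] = 12*d^2 - 48*d - 6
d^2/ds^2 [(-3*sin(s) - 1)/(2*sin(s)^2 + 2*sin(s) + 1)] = (12*sin(s)^5 + 4*sin(s)^4 - 48*sin(s)^3 - 34*sin(s)^2 + 13*sin(s) + 8)/(2*sin(s) - cos(2*s) + 2)^3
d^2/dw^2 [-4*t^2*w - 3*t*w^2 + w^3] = -6*t + 6*w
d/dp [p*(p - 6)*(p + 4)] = 3*p^2 - 4*p - 24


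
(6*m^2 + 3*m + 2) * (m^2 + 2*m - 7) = 6*m^4 + 15*m^3 - 34*m^2 - 17*m - 14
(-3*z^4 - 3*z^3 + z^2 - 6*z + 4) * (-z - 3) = 3*z^5 + 12*z^4 + 8*z^3 + 3*z^2 + 14*z - 12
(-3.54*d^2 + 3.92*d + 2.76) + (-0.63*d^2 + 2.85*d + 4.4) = -4.17*d^2 + 6.77*d + 7.16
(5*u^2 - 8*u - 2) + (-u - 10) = 5*u^2 - 9*u - 12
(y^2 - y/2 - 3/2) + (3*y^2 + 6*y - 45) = 4*y^2 + 11*y/2 - 93/2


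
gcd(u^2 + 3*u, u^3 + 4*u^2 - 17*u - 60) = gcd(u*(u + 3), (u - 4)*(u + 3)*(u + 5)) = u + 3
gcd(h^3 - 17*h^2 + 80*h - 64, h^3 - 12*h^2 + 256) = h^2 - 16*h + 64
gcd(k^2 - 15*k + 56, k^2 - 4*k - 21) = k - 7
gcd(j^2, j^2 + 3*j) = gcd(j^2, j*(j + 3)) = j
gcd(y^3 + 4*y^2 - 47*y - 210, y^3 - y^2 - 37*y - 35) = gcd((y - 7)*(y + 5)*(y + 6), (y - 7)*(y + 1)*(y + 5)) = y^2 - 2*y - 35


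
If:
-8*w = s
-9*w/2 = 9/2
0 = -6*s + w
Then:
No Solution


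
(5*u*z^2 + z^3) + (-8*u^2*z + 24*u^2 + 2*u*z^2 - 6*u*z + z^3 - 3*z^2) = -8*u^2*z + 24*u^2 + 7*u*z^2 - 6*u*z + 2*z^3 - 3*z^2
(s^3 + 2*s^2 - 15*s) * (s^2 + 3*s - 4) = s^5 + 5*s^4 - 13*s^3 - 53*s^2 + 60*s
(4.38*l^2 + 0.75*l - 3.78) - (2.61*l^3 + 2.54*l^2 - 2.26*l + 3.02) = -2.61*l^3 + 1.84*l^2 + 3.01*l - 6.8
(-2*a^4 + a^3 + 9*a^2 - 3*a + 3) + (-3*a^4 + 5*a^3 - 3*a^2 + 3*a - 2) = -5*a^4 + 6*a^3 + 6*a^2 + 1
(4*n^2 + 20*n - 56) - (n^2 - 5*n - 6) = 3*n^2 + 25*n - 50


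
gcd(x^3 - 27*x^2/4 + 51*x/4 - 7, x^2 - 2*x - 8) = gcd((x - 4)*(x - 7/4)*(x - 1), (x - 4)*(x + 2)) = x - 4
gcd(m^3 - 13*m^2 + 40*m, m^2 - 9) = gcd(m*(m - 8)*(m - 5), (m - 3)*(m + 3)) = 1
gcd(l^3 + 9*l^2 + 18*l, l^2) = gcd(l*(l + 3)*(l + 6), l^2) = l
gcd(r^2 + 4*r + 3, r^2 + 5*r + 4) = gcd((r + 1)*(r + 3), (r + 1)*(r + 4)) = r + 1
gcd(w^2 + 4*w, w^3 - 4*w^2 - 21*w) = w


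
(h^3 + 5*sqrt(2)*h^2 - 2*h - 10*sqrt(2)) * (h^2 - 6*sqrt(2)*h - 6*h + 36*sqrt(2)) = h^5 - 6*h^4 - sqrt(2)*h^4 - 62*h^3 + 6*sqrt(2)*h^3 + 2*sqrt(2)*h^2 + 372*h^2 - 12*sqrt(2)*h + 120*h - 720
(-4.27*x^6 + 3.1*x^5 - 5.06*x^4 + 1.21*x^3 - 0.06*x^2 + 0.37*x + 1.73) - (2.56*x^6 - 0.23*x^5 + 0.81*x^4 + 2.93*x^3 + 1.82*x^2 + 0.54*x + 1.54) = -6.83*x^6 + 3.33*x^5 - 5.87*x^4 - 1.72*x^3 - 1.88*x^2 - 0.17*x + 0.19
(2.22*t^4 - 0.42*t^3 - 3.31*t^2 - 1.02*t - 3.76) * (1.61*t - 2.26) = 3.5742*t^5 - 5.6934*t^4 - 4.3799*t^3 + 5.8384*t^2 - 3.7484*t + 8.4976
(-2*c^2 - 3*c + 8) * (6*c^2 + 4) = -12*c^4 - 18*c^3 + 40*c^2 - 12*c + 32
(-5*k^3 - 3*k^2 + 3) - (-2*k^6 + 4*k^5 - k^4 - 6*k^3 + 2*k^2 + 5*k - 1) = 2*k^6 - 4*k^5 + k^4 + k^3 - 5*k^2 - 5*k + 4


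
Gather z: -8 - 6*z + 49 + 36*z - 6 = 30*z + 35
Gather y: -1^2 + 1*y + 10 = y + 9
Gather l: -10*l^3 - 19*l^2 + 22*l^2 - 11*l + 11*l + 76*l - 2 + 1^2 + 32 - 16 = -10*l^3 + 3*l^2 + 76*l + 15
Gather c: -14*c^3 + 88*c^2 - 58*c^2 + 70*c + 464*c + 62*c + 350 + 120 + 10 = -14*c^3 + 30*c^2 + 596*c + 480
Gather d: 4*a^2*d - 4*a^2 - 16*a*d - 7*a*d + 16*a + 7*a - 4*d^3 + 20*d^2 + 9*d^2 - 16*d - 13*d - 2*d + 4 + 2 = -4*a^2 + 23*a - 4*d^3 + 29*d^2 + d*(4*a^2 - 23*a - 31) + 6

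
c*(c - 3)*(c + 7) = c^3 + 4*c^2 - 21*c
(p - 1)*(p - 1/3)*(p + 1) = p^3 - p^2/3 - p + 1/3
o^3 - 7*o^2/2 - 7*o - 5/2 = (o - 5)*(o + 1/2)*(o + 1)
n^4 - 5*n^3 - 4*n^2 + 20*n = n*(n - 5)*(n - 2)*(n + 2)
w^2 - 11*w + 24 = (w - 8)*(w - 3)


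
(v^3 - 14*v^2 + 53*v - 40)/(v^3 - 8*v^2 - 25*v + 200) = (v - 1)/(v + 5)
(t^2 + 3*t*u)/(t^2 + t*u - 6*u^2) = t/(t - 2*u)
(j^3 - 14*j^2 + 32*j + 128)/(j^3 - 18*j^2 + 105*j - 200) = (j^2 - 6*j - 16)/(j^2 - 10*j + 25)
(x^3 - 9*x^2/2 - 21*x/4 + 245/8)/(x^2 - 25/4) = (4*x^2 - 28*x + 49)/(2*(2*x - 5))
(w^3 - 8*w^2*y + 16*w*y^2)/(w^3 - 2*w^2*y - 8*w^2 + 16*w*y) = (w^2 - 8*w*y + 16*y^2)/(w^2 - 2*w*y - 8*w + 16*y)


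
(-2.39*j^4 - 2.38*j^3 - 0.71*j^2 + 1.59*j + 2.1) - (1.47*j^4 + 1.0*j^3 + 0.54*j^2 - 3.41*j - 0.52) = -3.86*j^4 - 3.38*j^3 - 1.25*j^2 + 5.0*j + 2.62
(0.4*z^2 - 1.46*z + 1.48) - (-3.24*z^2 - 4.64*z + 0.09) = 3.64*z^2 + 3.18*z + 1.39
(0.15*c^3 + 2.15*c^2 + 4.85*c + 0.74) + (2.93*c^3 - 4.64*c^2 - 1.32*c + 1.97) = 3.08*c^3 - 2.49*c^2 + 3.53*c + 2.71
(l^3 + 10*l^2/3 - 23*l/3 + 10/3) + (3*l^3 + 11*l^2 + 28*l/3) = 4*l^3 + 43*l^2/3 + 5*l/3 + 10/3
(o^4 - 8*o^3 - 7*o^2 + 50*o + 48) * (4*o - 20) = 4*o^5 - 52*o^4 + 132*o^3 + 340*o^2 - 808*o - 960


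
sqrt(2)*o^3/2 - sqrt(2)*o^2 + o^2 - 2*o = o*(o - 2)*(sqrt(2)*o/2 + 1)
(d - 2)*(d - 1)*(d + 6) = d^3 + 3*d^2 - 16*d + 12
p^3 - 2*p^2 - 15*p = p*(p - 5)*(p + 3)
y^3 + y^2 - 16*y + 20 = (y - 2)^2*(y + 5)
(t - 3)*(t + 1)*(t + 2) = t^3 - 7*t - 6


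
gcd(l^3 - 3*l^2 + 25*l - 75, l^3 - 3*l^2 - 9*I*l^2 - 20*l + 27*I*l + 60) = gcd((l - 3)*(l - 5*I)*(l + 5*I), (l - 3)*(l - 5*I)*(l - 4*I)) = l^2 + l*(-3 - 5*I) + 15*I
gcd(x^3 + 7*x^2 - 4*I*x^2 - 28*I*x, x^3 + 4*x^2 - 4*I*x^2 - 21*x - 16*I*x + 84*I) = x^2 + x*(7 - 4*I) - 28*I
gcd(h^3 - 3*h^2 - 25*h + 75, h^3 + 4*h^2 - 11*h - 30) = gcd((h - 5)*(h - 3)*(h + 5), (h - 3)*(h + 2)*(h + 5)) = h^2 + 2*h - 15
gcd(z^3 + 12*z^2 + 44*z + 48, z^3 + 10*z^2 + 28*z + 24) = z^2 + 8*z + 12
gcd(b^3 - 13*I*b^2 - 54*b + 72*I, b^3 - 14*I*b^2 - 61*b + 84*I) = b^2 - 7*I*b - 12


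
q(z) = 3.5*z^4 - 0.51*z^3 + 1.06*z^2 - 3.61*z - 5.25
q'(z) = 14.0*z^3 - 1.53*z^2 + 2.12*z - 3.61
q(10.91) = 49006.16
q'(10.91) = 18017.76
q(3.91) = 784.40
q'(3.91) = 818.16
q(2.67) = 160.83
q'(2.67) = 257.62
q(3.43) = 458.70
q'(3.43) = 550.61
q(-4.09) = 1041.54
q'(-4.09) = -995.73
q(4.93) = 2009.15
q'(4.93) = 1647.18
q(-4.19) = 1144.76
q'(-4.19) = -1069.19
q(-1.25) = 10.46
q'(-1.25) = -35.99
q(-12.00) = 73647.99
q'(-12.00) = -24441.37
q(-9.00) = 23448.39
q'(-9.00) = -10352.62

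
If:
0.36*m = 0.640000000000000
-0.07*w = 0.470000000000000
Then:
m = 1.78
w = -6.71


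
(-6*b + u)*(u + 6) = -6*b*u - 36*b + u^2 + 6*u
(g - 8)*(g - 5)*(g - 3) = g^3 - 16*g^2 + 79*g - 120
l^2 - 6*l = l*(l - 6)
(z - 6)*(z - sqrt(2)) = z^2 - 6*z - sqrt(2)*z + 6*sqrt(2)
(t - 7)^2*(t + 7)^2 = t^4 - 98*t^2 + 2401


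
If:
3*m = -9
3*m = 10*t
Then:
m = -3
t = -9/10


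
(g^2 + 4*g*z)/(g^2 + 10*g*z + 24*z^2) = g/(g + 6*z)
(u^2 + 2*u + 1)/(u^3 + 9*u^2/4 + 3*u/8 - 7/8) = 8*(u + 1)/(8*u^2 + 10*u - 7)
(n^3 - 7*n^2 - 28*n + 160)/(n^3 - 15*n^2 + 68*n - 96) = (n + 5)/(n - 3)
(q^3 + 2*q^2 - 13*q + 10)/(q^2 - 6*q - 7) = (-q^3 - 2*q^2 + 13*q - 10)/(-q^2 + 6*q + 7)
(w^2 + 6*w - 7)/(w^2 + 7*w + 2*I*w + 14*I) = (w - 1)/(w + 2*I)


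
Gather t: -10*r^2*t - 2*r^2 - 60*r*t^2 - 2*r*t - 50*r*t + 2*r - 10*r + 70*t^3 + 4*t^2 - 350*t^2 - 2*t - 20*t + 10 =-2*r^2 - 8*r + 70*t^3 + t^2*(-60*r - 346) + t*(-10*r^2 - 52*r - 22) + 10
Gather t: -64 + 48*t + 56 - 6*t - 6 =42*t - 14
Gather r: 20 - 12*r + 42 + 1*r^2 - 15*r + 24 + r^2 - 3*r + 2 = 2*r^2 - 30*r + 88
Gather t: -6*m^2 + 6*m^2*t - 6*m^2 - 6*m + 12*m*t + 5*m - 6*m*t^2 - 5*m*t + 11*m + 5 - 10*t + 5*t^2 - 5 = -12*m^2 + 10*m + t^2*(5 - 6*m) + t*(6*m^2 + 7*m - 10)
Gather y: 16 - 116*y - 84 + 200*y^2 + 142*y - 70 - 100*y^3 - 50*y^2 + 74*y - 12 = -100*y^3 + 150*y^2 + 100*y - 150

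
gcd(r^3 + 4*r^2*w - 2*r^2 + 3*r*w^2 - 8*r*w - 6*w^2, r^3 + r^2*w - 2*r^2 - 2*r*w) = r^2 + r*w - 2*r - 2*w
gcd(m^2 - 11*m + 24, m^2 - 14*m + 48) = m - 8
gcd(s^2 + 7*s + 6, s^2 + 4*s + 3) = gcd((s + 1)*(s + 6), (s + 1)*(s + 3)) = s + 1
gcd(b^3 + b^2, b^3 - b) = b^2 + b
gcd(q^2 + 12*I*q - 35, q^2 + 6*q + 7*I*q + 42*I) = q + 7*I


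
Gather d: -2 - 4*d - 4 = -4*d - 6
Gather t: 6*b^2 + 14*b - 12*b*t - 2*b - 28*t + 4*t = 6*b^2 + 12*b + t*(-12*b - 24)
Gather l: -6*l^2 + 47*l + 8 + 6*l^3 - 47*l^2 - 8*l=6*l^3 - 53*l^2 + 39*l + 8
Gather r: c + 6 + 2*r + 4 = c + 2*r + 10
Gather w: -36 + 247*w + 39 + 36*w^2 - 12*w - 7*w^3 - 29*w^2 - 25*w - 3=-7*w^3 + 7*w^2 + 210*w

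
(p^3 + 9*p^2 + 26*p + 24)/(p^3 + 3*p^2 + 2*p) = (p^2 + 7*p + 12)/(p*(p + 1))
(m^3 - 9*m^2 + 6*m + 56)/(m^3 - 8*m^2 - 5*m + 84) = (m + 2)/(m + 3)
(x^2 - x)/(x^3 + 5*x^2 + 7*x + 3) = x*(x - 1)/(x^3 + 5*x^2 + 7*x + 3)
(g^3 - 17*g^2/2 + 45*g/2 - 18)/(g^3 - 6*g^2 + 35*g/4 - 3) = 2*(g - 3)/(2*g - 1)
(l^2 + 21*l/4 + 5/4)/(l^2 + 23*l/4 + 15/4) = (4*l + 1)/(4*l + 3)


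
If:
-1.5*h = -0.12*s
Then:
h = 0.08*s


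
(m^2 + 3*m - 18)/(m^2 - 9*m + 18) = (m + 6)/(m - 6)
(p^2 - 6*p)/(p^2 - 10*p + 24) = p/(p - 4)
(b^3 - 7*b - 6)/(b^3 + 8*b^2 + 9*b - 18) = (b^3 - 7*b - 6)/(b^3 + 8*b^2 + 9*b - 18)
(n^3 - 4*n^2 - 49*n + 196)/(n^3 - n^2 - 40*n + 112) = (n - 7)/(n - 4)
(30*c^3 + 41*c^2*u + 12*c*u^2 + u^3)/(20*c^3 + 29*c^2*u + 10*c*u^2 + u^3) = (6*c + u)/(4*c + u)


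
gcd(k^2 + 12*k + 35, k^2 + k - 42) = k + 7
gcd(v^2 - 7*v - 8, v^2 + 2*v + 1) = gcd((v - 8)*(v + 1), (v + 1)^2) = v + 1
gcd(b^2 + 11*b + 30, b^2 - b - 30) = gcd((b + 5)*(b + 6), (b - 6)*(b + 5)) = b + 5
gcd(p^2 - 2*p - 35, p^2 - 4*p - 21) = p - 7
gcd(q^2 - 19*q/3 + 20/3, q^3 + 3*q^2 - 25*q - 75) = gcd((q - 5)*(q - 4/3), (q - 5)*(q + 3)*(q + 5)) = q - 5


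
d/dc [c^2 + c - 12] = 2*c + 1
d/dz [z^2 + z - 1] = 2*z + 1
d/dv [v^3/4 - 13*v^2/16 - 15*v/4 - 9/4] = 3*v^2/4 - 13*v/8 - 15/4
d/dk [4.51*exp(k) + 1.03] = 4.51*exp(k)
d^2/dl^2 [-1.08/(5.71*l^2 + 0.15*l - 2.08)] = (70.424856*l^2 + 1.85004*l - 1.08*(11.42*l + 0.15)*(22.84*l + 0.3) - 25.653888)/(5.71*l^2 + 0.15*l - 2.08)^3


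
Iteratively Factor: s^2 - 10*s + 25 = (s - 5)*(s - 5)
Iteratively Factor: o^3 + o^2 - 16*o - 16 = (o + 1)*(o^2 - 16) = (o + 1)*(o + 4)*(o - 4)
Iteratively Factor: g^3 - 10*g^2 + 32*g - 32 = (g - 4)*(g^2 - 6*g + 8) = (g - 4)*(g - 2)*(g - 4)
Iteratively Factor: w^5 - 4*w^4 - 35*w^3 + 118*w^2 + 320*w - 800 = (w + 4)*(w^4 - 8*w^3 - 3*w^2 + 130*w - 200) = (w - 2)*(w + 4)*(w^3 - 6*w^2 - 15*w + 100) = (w - 2)*(w + 4)^2*(w^2 - 10*w + 25) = (w - 5)*(w - 2)*(w + 4)^2*(w - 5)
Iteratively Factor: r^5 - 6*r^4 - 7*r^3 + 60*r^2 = (r)*(r^4 - 6*r^3 - 7*r^2 + 60*r) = r*(r - 5)*(r^3 - r^2 - 12*r) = r^2*(r - 5)*(r^2 - r - 12) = r^2*(r - 5)*(r + 3)*(r - 4)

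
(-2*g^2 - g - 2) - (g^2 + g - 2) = -3*g^2 - 2*g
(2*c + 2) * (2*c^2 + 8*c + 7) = 4*c^3 + 20*c^2 + 30*c + 14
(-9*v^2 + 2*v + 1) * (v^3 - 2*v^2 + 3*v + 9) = -9*v^5 + 20*v^4 - 30*v^3 - 77*v^2 + 21*v + 9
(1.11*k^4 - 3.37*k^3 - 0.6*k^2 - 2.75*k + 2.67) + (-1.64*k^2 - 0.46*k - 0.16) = 1.11*k^4 - 3.37*k^3 - 2.24*k^2 - 3.21*k + 2.51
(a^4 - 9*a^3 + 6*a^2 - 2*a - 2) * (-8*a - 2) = -8*a^5 + 70*a^4 - 30*a^3 + 4*a^2 + 20*a + 4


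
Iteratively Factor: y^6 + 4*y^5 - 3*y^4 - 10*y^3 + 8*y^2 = (y)*(y^5 + 4*y^4 - 3*y^3 - 10*y^2 + 8*y) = y*(y + 2)*(y^4 + 2*y^3 - 7*y^2 + 4*y) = y*(y + 2)*(y + 4)*(y^3 - 2*y^2 + y) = y^2*(y + 2)*(y + 4)*(y^2 - 2*y + 1) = y^2*(y - 1)*(y + 2)*(y + 4)*(y - 1)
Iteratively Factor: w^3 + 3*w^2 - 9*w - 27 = (w + 3)*(w^2 - 9) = (w - 3)*(w + 3)*(w + 3)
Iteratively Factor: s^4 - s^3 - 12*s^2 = (s + 3)*(s^3 - 4*s^2) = (s - 4)*(s + 3)*(s^2) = s*(s - 4)*(s + 3)*(s)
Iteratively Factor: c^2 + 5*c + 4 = (c + 1)*(c + 4)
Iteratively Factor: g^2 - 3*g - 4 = (g - 4)*(g + 1)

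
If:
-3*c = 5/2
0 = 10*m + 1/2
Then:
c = -5/6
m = -1/20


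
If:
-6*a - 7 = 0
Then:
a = -7/6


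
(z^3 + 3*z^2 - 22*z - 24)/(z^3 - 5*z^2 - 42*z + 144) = (z^2 - 3*z - 4)/(z^2 - 11*z + 24)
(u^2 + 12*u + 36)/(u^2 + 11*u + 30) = (u + 6)/(u + 5)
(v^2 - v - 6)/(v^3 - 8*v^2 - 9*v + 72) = (v + 2)/(v^2 - 5*v - 24)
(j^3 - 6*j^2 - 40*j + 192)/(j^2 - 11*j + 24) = (j^2 + 2*j - 24)/(j - 3)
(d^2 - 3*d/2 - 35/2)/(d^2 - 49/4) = 2*(d - 5)/(2*d - 7)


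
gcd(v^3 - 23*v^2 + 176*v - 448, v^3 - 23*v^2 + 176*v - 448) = v^3 - 23*v^2 + 176*v - 448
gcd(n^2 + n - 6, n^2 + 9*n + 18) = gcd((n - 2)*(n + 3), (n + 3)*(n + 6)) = n + 3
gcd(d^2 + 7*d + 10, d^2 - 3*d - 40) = d + 5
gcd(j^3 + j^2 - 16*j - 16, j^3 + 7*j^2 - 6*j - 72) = j + 4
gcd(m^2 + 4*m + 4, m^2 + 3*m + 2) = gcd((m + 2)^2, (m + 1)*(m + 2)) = m + 2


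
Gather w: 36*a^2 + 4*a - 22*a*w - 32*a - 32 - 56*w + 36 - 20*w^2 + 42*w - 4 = 36*a^2 - 28*a - 20*w^2 + w*(-22*a - 14)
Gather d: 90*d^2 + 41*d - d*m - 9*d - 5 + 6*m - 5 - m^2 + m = 90*d^2 + d*(32 - m) - m^2 + 7*m - 10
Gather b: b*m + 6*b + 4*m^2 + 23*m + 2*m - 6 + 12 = b*(m + 6) + 4*m^2 + 25*m + 6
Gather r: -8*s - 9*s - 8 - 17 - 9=-17*s - 34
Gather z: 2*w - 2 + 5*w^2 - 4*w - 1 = 5*w^2 - 2*w - 3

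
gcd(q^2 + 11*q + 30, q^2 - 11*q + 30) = 1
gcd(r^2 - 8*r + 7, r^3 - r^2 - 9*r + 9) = r - 1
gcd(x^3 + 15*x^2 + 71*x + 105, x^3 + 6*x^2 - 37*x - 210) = x^2 + 12*x + 35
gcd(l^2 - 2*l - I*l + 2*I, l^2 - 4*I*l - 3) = l - I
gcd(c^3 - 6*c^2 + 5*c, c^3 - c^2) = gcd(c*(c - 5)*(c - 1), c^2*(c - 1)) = c^2 - c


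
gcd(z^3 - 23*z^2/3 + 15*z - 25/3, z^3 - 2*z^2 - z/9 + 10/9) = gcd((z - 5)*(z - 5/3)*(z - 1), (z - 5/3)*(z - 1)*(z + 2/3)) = z^2 - 8*z/3 + 5/3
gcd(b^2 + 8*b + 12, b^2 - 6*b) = 1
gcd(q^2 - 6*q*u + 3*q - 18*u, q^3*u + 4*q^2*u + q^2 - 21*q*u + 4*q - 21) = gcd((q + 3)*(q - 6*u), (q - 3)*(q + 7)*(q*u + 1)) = 1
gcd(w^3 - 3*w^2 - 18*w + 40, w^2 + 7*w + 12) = w + 4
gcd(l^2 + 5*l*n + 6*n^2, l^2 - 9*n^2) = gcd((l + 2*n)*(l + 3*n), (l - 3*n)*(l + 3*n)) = l + 3*n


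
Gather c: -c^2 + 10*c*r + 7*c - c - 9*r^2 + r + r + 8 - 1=-c^2 + c*(10*r + 6) - 9*r^2 + 2*r + 7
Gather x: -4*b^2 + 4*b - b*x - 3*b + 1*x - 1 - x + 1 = -4*b^2 - b*x + b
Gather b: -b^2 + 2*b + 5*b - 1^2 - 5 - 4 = -b^2 + 7*b - 10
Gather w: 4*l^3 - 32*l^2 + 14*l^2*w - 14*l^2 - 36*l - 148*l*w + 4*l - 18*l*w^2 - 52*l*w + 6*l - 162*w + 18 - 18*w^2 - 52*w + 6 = 4*l^3 - 46*l^2 - 26*l + w^2*(-18*l - 18) + w*(14*l^2 - 200*l - 214) + 24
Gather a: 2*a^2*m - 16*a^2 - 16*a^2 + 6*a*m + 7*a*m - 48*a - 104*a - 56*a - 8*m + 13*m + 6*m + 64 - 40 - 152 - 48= a^2*(2*m - 32) + a*(13*m - 208) + 11*m - 176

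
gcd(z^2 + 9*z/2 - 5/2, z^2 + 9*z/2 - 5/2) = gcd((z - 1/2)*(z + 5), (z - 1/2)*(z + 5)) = z^2 + 9*z/2 - 5/2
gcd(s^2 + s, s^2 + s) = s^2 + s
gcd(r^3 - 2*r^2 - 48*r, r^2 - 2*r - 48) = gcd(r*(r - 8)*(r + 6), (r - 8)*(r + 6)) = r^2 - 2*r - 48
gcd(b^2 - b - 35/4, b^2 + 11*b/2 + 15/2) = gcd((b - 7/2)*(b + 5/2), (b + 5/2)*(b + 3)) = b + 5/2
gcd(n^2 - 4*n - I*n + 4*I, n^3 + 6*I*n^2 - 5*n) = 1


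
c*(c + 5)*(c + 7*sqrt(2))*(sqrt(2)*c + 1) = sqrt(2)*c^4 + 5*sqrt(2)*c^3 + 15*c^3 + 7*sqrt(2)*c^2 + 75*c^2 + 35*sqrt(2)*c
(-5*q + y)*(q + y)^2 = -5*q^3 - 9*q^2*y - 3*q*y^2 + y^3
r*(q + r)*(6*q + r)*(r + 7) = 6*q^2*r^2 + 42*q^2*r + 7*q*r^3 + 49*q*r^2 + r^4 + 7*r^3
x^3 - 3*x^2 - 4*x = x*(x - 4)*(x + 1)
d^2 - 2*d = d*(d - 2)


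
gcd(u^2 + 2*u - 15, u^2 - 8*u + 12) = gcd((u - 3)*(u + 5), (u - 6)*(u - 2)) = 1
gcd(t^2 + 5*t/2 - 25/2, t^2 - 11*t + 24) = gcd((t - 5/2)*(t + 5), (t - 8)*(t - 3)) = 1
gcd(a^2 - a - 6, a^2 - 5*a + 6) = a - 3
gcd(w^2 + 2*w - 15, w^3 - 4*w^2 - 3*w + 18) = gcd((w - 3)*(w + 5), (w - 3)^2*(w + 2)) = w - 3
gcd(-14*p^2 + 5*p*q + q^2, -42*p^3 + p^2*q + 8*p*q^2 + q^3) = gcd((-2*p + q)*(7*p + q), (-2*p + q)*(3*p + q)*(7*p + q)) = 14*p^2 - 5*p*q - q^2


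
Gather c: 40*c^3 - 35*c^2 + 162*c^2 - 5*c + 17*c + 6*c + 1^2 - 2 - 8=40*c^3 + 127*c^2 + 18*c - 9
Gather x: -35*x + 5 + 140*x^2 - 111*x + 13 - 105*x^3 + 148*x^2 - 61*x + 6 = -105*x^3 + 288*x^2 - 207*x + 24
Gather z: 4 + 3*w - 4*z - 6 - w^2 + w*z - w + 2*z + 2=-w^2 + 2*w + z*(w - 2)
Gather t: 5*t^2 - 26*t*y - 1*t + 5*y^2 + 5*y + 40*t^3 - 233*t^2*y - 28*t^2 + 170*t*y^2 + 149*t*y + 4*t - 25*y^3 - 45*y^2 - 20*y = 40*t^3 + t^2*(-233*y - 23) + t*(170*y^2 + 123*y + 3) - 25*y^3 - 40*y^2 - 15*y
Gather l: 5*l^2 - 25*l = 5*l^2 - 25*l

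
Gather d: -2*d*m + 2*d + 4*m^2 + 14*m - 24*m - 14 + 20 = d*(2 - 2*m) + 4*m^2 - 10*m + 6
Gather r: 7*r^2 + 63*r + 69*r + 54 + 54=7*r^2 + 132*r + 108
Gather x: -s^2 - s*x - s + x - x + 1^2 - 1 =-s^2 - s*x - s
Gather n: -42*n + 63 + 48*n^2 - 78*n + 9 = 48*n^2 - 120*n + 72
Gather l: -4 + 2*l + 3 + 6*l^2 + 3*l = 6*l^2 + 5*l - 1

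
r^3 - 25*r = r*(r - 5)*(r + 5)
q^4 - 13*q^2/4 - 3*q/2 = q*(q - 2)*(q + 1/2)*(q + 3/2)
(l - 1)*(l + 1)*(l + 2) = l^3 + 2*l^2 - l - 2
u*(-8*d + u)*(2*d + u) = -16*d^2*u - 6*d*u^2 + u^3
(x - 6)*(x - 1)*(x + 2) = x^3 - 5*x^2 - 8*x + 12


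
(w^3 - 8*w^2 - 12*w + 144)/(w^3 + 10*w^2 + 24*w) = (w^2 - 12*w + 36)/(w*(w + 6))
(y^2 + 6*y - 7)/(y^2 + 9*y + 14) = (y - 1)/(y + 2)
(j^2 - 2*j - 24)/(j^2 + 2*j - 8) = (j - 6)/(j - 2)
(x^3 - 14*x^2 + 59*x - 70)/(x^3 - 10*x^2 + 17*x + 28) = (x^2 - 7*x + 10)/(x^2 - 3*x - 4)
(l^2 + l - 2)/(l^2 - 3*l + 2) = (l + 2)/(l - 2)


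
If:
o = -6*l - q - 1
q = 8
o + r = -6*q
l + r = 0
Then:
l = 39/7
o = -297/7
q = 8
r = -39/7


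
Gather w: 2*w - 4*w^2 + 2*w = -4*w^2 + 4*w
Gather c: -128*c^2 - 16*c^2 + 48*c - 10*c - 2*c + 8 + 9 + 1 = -144*c^2 + 36*c + 18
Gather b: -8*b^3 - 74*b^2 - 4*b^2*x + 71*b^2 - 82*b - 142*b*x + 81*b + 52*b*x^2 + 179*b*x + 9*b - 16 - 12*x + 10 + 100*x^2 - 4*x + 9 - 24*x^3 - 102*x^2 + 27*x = -8*b^3 + b^2*(-4*x - 3) + b*(52*x^2 + 37*x + 8) - 24*x^3 - 2*x^2 + 11*x + 3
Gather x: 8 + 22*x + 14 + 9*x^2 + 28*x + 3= 9*x^2 + 50*x + 25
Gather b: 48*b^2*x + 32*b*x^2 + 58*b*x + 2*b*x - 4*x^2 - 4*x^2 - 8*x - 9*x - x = 48*b^2*x + b*(32*x^2 + 60*x) - 8*x^2 - 18*x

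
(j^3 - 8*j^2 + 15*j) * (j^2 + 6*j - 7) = j^5 - 2*j^4 - 40*j^3 + 146*j^2 - 105*j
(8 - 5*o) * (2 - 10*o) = 50*o^2 - 90*o + 16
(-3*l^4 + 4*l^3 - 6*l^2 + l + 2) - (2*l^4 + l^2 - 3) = -5*l^4 + 4*l^3 - 7*l^2 + l + 5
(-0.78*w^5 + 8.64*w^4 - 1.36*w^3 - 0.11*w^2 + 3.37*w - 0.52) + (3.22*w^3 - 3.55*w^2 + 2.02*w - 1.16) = -0.78*w^5 + 8.64*w^4 + 1.86*w^3 - 3.66*w^2 + 5.39*w - 1.68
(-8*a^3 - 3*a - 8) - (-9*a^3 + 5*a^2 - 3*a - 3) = a^3 - 5*a^2 - 5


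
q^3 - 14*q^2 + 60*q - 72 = (q - 6)^2*(q - 2)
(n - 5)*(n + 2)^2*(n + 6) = n^4 + 5*n^3 - 22*n^2 - 116*n - 120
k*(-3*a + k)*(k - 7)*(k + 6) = -3*a*k^3 + 3*a*k^2 + 126*a*k + k^4 - k^3 - 42*k^2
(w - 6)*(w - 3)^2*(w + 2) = w^4 - 10*w^3 + 21*w^2 + 36*w - 108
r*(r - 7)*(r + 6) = r^3 - r^2 - 42*r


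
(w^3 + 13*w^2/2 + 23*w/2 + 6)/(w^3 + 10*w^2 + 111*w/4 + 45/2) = 2*(w^2 + 5*w + 4)/(2*w^2 + 17*w + 30)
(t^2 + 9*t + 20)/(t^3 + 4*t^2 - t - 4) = (t + 5)/(t^2 - 1)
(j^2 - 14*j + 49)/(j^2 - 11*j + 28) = (j - 7)/(j - 4)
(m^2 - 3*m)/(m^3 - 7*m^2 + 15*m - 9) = m/(m^2 - 4*m + 3)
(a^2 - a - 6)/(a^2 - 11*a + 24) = (a + 2)/(a - 8)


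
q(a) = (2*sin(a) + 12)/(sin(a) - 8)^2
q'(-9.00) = -0.06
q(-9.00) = 0.16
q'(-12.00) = 0.08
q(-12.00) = 0.23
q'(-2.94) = -0.07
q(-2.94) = 0.17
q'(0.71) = 0.08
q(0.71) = 0.25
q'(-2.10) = -0.03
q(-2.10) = 0.13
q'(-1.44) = 0.01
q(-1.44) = 0.12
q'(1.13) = 0.05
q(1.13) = 0.27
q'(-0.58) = 0.05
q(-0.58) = 0.15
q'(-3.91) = -0.08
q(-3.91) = 0.25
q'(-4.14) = -0.06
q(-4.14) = 0.27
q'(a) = 2*cos(a)/(sin(a) - 8)^2 - 2*(2*sin(a) + 12)*cos(a)/(sin(a) - 8)^3 = -2*(sin(a) + 20)*cos(a)/(sin(a) - 8)^3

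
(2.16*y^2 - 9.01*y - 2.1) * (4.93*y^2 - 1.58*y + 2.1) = 10.6488*y^4 - 47.8321*y^3 + 8.4188*y^2 - 15.603*y - 4.41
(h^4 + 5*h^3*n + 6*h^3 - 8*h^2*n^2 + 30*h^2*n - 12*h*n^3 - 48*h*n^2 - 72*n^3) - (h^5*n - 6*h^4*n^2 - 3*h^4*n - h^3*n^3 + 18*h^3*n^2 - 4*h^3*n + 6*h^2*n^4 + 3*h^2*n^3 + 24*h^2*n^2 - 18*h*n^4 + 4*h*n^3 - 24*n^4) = -h^5*n + 6*h^4*n^2 + 3*h^4*n + h^4 + h^3*n^3 - 18*h^3*n^2 + 9*h^3*n + 6*h^3 - 6*h^2*n^4 - 3*h^2*n^3 - 32*h^2*n^2 + 30*h^2*n + 18*h*n^4 - 16*h*n^3 - 48*h*n^2 + 24*n^4 - 72*n^3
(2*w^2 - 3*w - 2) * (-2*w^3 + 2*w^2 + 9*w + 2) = -4*w^5 + 10*w^4 + 16*w^3 - 27*w^2 - 24*w - 4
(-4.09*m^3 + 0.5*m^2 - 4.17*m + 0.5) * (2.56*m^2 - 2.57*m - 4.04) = -10.4704*m^5 + 11.7913*m^4 + 4.5634*m^3 + 9.9769*m^2 + 15.5618*m - 2.02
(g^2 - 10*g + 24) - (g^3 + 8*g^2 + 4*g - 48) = -g^3 - 7*g^2 - 14*g + 72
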